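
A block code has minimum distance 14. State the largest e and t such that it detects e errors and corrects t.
(a) Detection requires d_min ≥ e+1, so e ≤ d_min − 1 = 13.
(b) Correction requires d_min ≥ 2t+1, so t ≤ ⌊(d_min − 1)/2⌋ = ⌊13/2⌋ = 6.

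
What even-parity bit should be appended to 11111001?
Sum of data bits: 1+1+1+1+1+0+0+1 = 6.
6 mod 2 = 0, so parity bit = 0.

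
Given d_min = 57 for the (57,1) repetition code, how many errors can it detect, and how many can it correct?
Detection only: up to d_min − 1 = 56 errors.
Correction: up to ⌊(d_min − 1)/2⌋ = ⌊56/2⌋ = 28 errors.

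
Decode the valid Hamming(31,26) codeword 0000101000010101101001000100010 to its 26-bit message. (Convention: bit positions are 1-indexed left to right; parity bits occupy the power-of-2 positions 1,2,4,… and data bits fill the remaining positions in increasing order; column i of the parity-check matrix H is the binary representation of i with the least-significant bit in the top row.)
Parity bits occupy power-of-2 positions; data bits are at positions {3,5,6,7,9,10,11,12,13,14,15,17,18,19,20,21,22,23,24,25,26,27,28,29,30,31} (1-indexed).
Extract: c[3]=0 c[5]=1 c[6]=0 c[7]=1 c[9]=0 c[10]=0 c[11]=0 c[12]=1 c[13]=0 c[14]=1 c[15]=0 c[17]=1 c[18]=0 c[19]=1 c[20]=0 c[21]=0 c[22]=1 c[23]=0 c[24]=0 c[25]=0 c[26]=1 c[27]=0 c[28]=0 c[29]=0 c[30]=1 c[31]=0
Data = 01010001010101001000100010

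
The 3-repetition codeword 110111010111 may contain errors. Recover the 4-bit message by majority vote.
Split into 3-bit blocks and majority-vote each:
  block 1 = 110: 2 ones, 1 zeros → 1
  block 2 = 111: 3 ones, 0 zeros → 1
  block 3 = 010: 1 ones, 2 zeros → 0
  block 4 = 111: 3 ones, 0 zeros → 1
Decoded = 1101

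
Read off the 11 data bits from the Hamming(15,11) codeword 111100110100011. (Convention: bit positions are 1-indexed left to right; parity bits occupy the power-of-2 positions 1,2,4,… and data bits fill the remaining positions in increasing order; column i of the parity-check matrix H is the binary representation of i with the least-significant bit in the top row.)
Parity bits occupy power-of-2 positions; data bits are at positions {3,5,6,7,9,10,11,12,13,14,15} (1-indexed).
Extract: c[3]=1 c[5]=0 c[6]=0 c[7]=1 c[9]=0 c[10]=1 c[11]=0 c[12]=0 c[13]=0 c[14]=1 c[15]=1
Data = 10010100011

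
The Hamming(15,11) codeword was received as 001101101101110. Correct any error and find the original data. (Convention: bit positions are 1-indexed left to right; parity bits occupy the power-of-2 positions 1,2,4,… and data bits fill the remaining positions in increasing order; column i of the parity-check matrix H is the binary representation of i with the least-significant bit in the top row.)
Syndrome s = H · r^T (mod 2), r = 001101101101110:
  s[0] = (101010101010101)·(001101101101110) mod 2 = 0+0+1+0+0+0+1+0+1+0+0+0+1+0+0 mod 2 = 0
  s[1] = (011001100110011)·(001101101101110) mod 2 = 0+0+1+0+0+1+1+0+0+1+0+0+0+1+0 mod 2 = 1
  s[2] = (000111100001111)·(001101101101110) mod 2 = 0+0+0+1+0+1+1+0+0+0+0+1+1+1+0 mod 2 = 0
  s[3] = (000000011111111)·(001101101101110) mod 2 = 0+0+0+0+0+0+0+0+1+1+0+1+1+1+0 mod 2 = 1
Syndrome = 0101
Column 10 of H equals this syndrome → error at bit 10 (1-indexed).
Flip bit 10: 001101101101110 → 001101101001110
Extract data bits at positions {3,5,6,7,9,10,11,12,13,14,15}: 10111001110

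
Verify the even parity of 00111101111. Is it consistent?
Sum of all bits: 0+0+1+1+1+1+0+1+1+1+1 = 8; 8 mod 2 = 0. Result is 0 → valid parity.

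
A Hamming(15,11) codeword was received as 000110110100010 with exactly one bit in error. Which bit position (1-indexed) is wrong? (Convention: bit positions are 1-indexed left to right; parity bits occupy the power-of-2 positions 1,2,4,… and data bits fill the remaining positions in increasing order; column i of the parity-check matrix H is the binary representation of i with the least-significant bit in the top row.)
Syndrome s = H · r^T (mod 2), r = 000110110100010:
  s[0] = (101010101010101)·(000110110100010) mod 2 = 0+0+0+0+1+0+1+0+0+0+0+0+0+0+0 mod 2 = 0
  s[1] = (011001100110011)·(000110110100010) mod 2 = 0+0+0+0+0+0+1+0+0+1+0+0+0+1+0 mod 2 = 1
  s[2] = (000111100001111)·(000110110100010) mod 2 = 0+0+0+1+1+0+1+0+0+0+0+0+0+1+0 mod 2 = 0
  s[3] = (000000011111111)·(000110110100010) mod 2 = 0+0+0+0+0+0+0+1+0+1+0+0+0+1+0 mod 2 = 1
Syndrome = 0101
Column i of H is the binary representation of i, so the syndrome is the binary index of the flipped bit.
Read s = 0101 with s[0] as LSB: 0·2^0 + 1·2^1 + 0·2^2 + 1·2^3 = 10.
Error is at bit position 10.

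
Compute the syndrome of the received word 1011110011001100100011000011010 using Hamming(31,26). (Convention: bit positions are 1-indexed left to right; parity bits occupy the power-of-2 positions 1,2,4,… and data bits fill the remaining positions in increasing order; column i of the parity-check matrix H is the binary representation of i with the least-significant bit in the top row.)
Syndrome s = H · r^T (mod 2), r = 1011110011001100100011000011010:
  s[0] = (1010101010101010101010101010101)·(1011110011001100100011000011010) mod 2 = 1+0+1+0+1+0+0+0+1+0+0+0+1+0+0+0+1+0+0+0+1+0+0+0+0+0+1+0+0+0+0 mod 2 = 0
  s[1] = (0110011001100110011001100110011)·(1011110011001100100011000011010) mod 2 = 0+0+1+0+0+1+0+0+0+1+0+0+0+1+0+0+0+0+0+0+0+1+0+0+0+0+1+0+0+1+0 mod 2 = 1
  s[2] = (0001111000011110000111100001111)·(1011110011001100100011000011010) mod 2 = 0+0+0+1+1+1+0+0+0+0+0+0+1+1+0+0+0+0+0+0+1+1+0+0+0+0+0+1+0+1+0 mod 2 = 1
  s[3] = (0000000111111110000000011111111)·(1011110011001100100011000011010) mod 2 = 0+0+0+0+0+0+0+0+1+1+0+0+1+1+0+0+0+0+0+0+0+0+0+0+0+0+1+1+0+1+0 mod 2 = 1
  s[4] = (0000000000000001111111111111111)·(1011110011001100100011000011010) mod 2 = 0+0+0+0+0+0+0+0+0+0+0+0+0+0+0+0+1+0+0+0+1+1+0+0+0+0+1+1+0+1+0 mod 2 = 0
Syndrome = 01110
Non-zero syndrome: error at position 14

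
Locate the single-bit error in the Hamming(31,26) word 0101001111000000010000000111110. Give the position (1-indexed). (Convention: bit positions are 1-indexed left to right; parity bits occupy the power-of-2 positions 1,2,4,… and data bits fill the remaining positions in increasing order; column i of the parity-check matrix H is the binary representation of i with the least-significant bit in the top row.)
Syndrome s = H · r^T (mod 2), r = 0101001111000000010000000111110:
  s[0] = (1010101010101010101010101010101)·(0101001111000000010000000111110) mod 2 = 0+0+0+0+0+0+1+0+1+0+0+0+0+0+0+0+0+0+0+0+0+0+0+0+0+0+1+0+1+0+0 mod 2 = 0
  s[1] = (0110011001100110011001100110011)·(0101001111000000010000000111110) mod 2 = 0+1+0+0+0+0+1+0+0+1+0+0+0+0+0+0+0+1+0+0+0+0+0+0+0+1+1+0+0+1+0 mod 2 = 1
  s[2] = (0001111000011110000111100001111)·(0101001111000000010000000111110) mod 2 = 0+0+0+1+0+0+1+0+0+0+0+0+0+0+0+0+0+0+0+0+0+0+0+0+0+0+0+1+1+1+0 mod 2 = 1
  s[3] = (0000000111111110000000011111111)·(0101001111000000010000000111110) mod 2 = 0+0+0+0+0+0+0+1+1+1+0+0+0+0+0+0+0+0+0+0+0+0+0+0+0+1+1+1+1+1+0 mod 2 = 0
  s[4] = (0000000000000001111111111111111)·(0101001111000000010000000111110) mod 2 = 0+0+0+0+0+0+0+0+0+0+0+0+0+0+0+0+0+1+0+0+0+0+0+0+0+1+1+1+1+1+0 mod 2 = 0
Syndrome = 01100
Column i of H is the binary representation of i, so the syndrome is the binary index of the flipped bit.
Read s = 01100 with s[0] as LSB: 0·2^0 + 1·2^1 + 1·2^2 + 0·2^3 + 0·2^4 = 6.
Error is at bit position 6.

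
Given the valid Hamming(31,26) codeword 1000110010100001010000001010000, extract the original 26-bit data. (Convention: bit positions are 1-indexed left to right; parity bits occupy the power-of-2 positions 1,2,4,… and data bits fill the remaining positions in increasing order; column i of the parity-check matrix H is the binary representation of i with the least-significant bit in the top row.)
Parity bits occupy power-of-2 positions; data bits are at positions {3,5,6,7,9,10,11,12,13,14,15,17,18,19,20,21,22,23,24,25,26,27,28,29,30,31} (1-indexed).
Extract: c[3]=0 c[5]=1 c[6]=1 c[7]=0 c[9]=1 c[10]=0 c[11]=1 c[12]=0 c[13]=0 c[14]=0 c[15]=0 c[17]=0 c[18]=1 c[19]=0 c[20]=0 c[21]=0 c[22]=0 c[23]=0 c[24]=0 c[25]=1 c[26]=0 c[27]=1 c[28]=0 c[29]=0 c[30]=0 c[31]=0
Data = 01101010000010000001010000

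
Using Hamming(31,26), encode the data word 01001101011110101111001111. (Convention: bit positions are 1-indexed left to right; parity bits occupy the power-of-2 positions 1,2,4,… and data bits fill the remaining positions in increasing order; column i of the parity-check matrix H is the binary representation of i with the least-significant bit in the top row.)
Codeword c = d · G (mod 2), d = 01001101011110101111001111:
  c[0] = d·G[:,0] = (01001101011110101111001111)·(11011010101101010101010101) mod 2 = 0+1+0+0+1+0+0+0+0+0+1+1+0+0+0+0+0+1+0+1+0+0+0+1+0+1 mod 2 = 0
  c[1] = d·G[:,1] = (01001101011110101111001111)·(10110110011011001100110011) mod 2 = 0+0+0+0+0+1+0+0+0+1+1+0+1+0+0+0+1+1+0+0+0+0+0+0+1+1 mod 2 = 0
  c[2] = d·G[:,2] = (01001101011110101111001111)·(10000000000000000000000000) mod 2 = 0+0+0+0+0+0+0+0+0+0+0+0+0+0+0+0+0+0+0+0+0+0+0+0+0+0 mod 2 = 0
  c[3] = d·G[:,3] = (01001101011110101111001111)·(01110001111000111100001111) mod 2 = 0+1+0+0+0+0+0+1+0+1+1+0+0+0+1+0+1+1+0+0+0+0+1+1+1+1 mod 2 = 1
  c[4] = d·G[:,4] = (01001101011110101111001111)·(01000000000000000000000000) mod 2 = 0+1+0+0+0+0+0+0+0+0+0+0+0+0+0+0+0+0+0+0+0+0+0+0+0+0 mod 2 = 1
  c[5] = d·G[:,5] = (01001101011110101111001111)·(00100000000000000000000000) mod 2 = 0+0+0+0+0+0+0+0+0+0+0+0+0+0+0+0+0+0+0+0+0+0+0+0+0+0 mod 2 = 0
  c[6] = d·G[:,6] = (01001101011110101111001111)·(00010000000000000000000000) mod 2 = 0+0+0+0+0+0+0+0+0+0+0+0+0+0+0+0+0+0+0+0+0+0+0+0+0+0 mod 2 = 0
  c[7] = d·G[:,7] = (01001101011110101111001111)·(00001111111000000011111111) mod 2 = 0+0+0+0+1+1+0+1+0+1+1+0+0+0+0+0+0+0+1+1+0+0+1+1+1+1 mod 2 = 1
  c[8] = d·G[:,8] = (01001101011110101111001111)·(00001000000000000000000000) mod 2 = 0+0+0+0+1+0+0+0+0+0+0+0+0+0+0+0+0+0+0+0+0+0+0+0+0+0 mod 2 = 1
  c[9] = d·G[:,9] = (01001101011110101111001111)·(00000100000000000000000000) mod 2 = 0+0+0+0+0+1+0+0+0+0+0+0+0+0+0+0+0+0+0+0+0+0+0+0+0+0 mod 2 = 1
  c[10] = d·G[:,10] = (01001101011110101111001111)·(00000010000000000000000000) mod 2 = 0+0+0+0+0+0+0+0+0+0+0+0+0+0+0+0+0+0+0+0+0+0+0+0+0+0 mod 2 = 0
  c[11] = d·G[:,11] = (01001101011110101111001111)·(00000001000000000000000000) mod 2 = 0+0+0+0+0+0+0+1+0+0+0+0+0+0+0+0+0+0+0+0+0+0+0+0+0+0 mod 2 = 1
  c[12] = d·G[:,12] = (01001101011110101111001111)·(00000000100000000000000000) mod 2 = 0+0+0+0+0+0+0+0+0+0+0+0+0+0+0+0+0+0+0+0+0+0+0+0+0+0 mod 2 = 0
  c[13] = d·G[:,13] = (01001101011110101111001111)·(00000000010000000000000000) mod 2 = 0+0+0+0+0+0+0+0+0+1+0+0+0+0+0+0+0+0+0+0+0+0+0+0+0+0 mod 2 = 1
  c[14] = d·G[:,14] = (01001101011110101111001111)·(00000000001000000000000000) mod 2 = 0+0+0+0+0+0+0+0+0+0+1+0+0+0+0+0+0+0+0+0+0+0+0+0+0+0 mod 2 = 1
  c[15] = d·G[:,15] = (01001101011110101111001111)·(00000000000111111111111111) mod 2 = 0+0+0+0+0+0+0+0+0+0+0+1+1+0+1+0+1+1+1+1+0+0+1+1+1+1 mod 2 = 1
  c[16] = d·G[:,16] = (01001101011110101111001111)·(00000000000100000000000000) mod 2 = 0+0+0+0+0+0+0+0+0+0+0+1+0+0+0+0+0+0+0+0+0+0+0+0+0+0 mod 2 = 1
  c[17] = d·G[:,17] = (01001101011110101111001111)·(00000000000010000000000000) mod 2 = 0+0+0+0+0+0+0+0+0+0+0+0+1+0+0+0+0+0+0+0+0+0+0+0+0+0 mod 2 = 1
  c[18] = d·G[:,18] = (01001101011110101111001111)·(00000000000001000000000000) mod 2 = 0+0+0+0+0+0+0+0+0+0+0+0+0+0+0+0+0+0+0+0+0+0+0+0+0+0 mod 2 = 0
  c[19] = d·G[:,19] = (01001101011110101111001111)·(00000000000000100000000000) mod 2 = 0+0+0+0+0+0+0+0+0+0+0+0+0+0+1+0+0+0+0+0+0+0+0+0+0+0 mod 2 = 1
  c[20] = d·G[:,20] = (01001101011110101111001111)·(00000000000000010000000000) mod 2 = 0+0+0+0+0+0+0+0+0+0+0+0+0+0+0+0+0+0+0+0+0+0+0+0+0+0 mod 2 = 0
  c[21] = d·G[:,21] = (01001101011110101111001111)·(00000000000000001000000000) mod 2 = 0+0+0+0+0+0+0+0+0+0+0+0+0+0+0+0+1+0+0+0+0+0+0+0+0+0 mod 2 = 1
  c[22] = d·G[:,22] = (01001101011110101111001111)·(00000000000000000100000000) mod 2 = 0+0+0+0+0+0+0+0+0+0+0+0+0+0+0+0+0+1+0+0+0+0+0+0+0+0 mod 2 = 1
  c[23] = d·G[:,23] = (01001101011110101111001111)·(00000000000000000010000000) mod 2 = 0+0+0+0+0+0+0+0+0+0+0+0+0+0+0+0+0+0+1+0+0+0+0+0+0+0 mod 2 = 1
  c[24] = d·G[:,24] = (01001101011110101111001111)·(00000000000000000001000000) mod 2 = 0+0+0+0+0+0+0+0+0+0+0+0+0+0+0+0+0+0+0+1+0+0+0+0+0+0 mod 2 = 1
  c[25] = d·G[:,25] = (01001101011110101111001111)·(00000000000000000000100000) mod 2 = 0+0+0+0+0+0+0+0+0+0+0+0+0+0+0+0+0+0+0+0+0+0+0+0+0+0 mod 2 = 0
  c[26] = d·G[:,26] = (01001101011110101111001111)·(00000000000000000000010000) mod 2 = 0+0+0+0+0+0+0+0+0+0+0+0+0+0+0+0+0+0+0+0+0+0+0+0+0+0 mod 2 = 0
  c[27] = d·G[:,27] = (01001101011110101111001111)·(00000000000000000000001000) mod 2 = 0+0+0+0+0+0+0+0+0+0+0+0+0+0+0+0+0+0+0+0+0+0+1+0+0+0 mod 2 = 1
  c[28] = d·G[:,28] = (01001101011110101111001111)·(00000000000000000000000100) mod 2 = 0+0+0+0+0+0+0+0+0+0+0+0+0+0+0+0+0+0+0+0+0+0+0+1+0+0 mod 2 = 1
  c[29] = d·G[:,29] = (01001101011110101111001111)·(00000000000000000000000010) mod 2 = 0+0+0+0+0+0+0+0+0+0+0+0+0+0+0+0+0+0+0+0+0+0+0+0+1+0 mod 2 = 1
  c[30] = d·G[:,30] = (01001101011110101111001111)·(00000000000000000000000001) mod 2 = 0+0+0+0+0+0+0+0+0+0+0+0+0+0+0+0+0+0+0+0+0+0+0+0+0+1 mod 2 = 1
Codeword = 0001100111010111110101111001111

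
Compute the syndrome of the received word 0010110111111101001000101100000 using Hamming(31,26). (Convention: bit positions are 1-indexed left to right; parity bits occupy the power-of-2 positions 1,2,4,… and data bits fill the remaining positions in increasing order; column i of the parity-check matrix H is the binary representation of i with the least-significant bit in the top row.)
Syndrome s = H · r^T (mod 2), r = 0010110111111101001000101100000:
  s[0] = (1010101010101010101010101010101)·(0010110111111101001000101100000) mod 2 = 0+0+1+0+1+0+0+0+1+0+1+0+1+0+0+0+0+0+1+0+0+0+1+0+1+0+0+0+0+0+0 mod 2 = 0
  s[1] = (0110011001100110011001100110011)·(0010110111111101001000101100000) mod 2 = 0+0+1+0+0+1+0+0+0+1+1+0+0+1+0+0+0+0+1+0+0+0+1+0+0+1+0+0+0+0+0 mod 2 = 0
  s[2] = (0001111000011110000111100001111)·(0010110111111101001000101100000) mod 2 = 0+0+0+0+1+1+0+0+0+0+0+1+1+1+0+0+0+0+0+0+0+0+1+0+0+0+0+0+0+0+0 mod 2 = 0
  s[3] = (0000000111111110000000011111111)·(0010110111111101001000101100000) mod 2 = 0+0+0+0+0+0+0+1+1+1+1+1+1+1+0+0+0+0+0+0+0+0+0+0+1+1+0+0+0+0+0 mod 2 = 1
  s[4] = (0000000000000001111111111111111)·(0010110111111101001000101100000) mod 2 = 0+0+0+0+0+0+0+0+0+0+0+0+0+0+0+1+0+0+1+0+0+0+1+0+1+1+0+0+0+0+0 mod 2 = 1
Syndrome = 00011
Non-zero syndrome: error at position 24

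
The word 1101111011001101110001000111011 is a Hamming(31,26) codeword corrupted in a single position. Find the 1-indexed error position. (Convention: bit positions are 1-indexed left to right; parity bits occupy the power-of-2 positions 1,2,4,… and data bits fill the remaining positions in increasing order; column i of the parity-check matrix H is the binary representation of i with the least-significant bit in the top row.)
Syndrome s = H · r^T (mod 2), r = 1101111011001101110001000111011:
  s[0] = (1010101010101010101010101010101)·(1101111011001101110001000111011) mod 2 = 1+0+0+0+1+0+1+0+1+0+0+0+1+0+0+0+1+0+0+0+0+0+0+0+0+0+1+0+0+0+1 mod 2 = 0
  s[1] = (0110011001100110011001100110011)·(1101111011001101110001000111011) mod 2 = 0+1+0+0+0+1+1+0+0+1+0+0+0+1+0+0+0+1+0+0+0+1+0+0+0+1+1+0+0+1+1 mod 2 = 1
  s[2] = (0001111000011110000111100001111)·(1101111011001101110001000111011) mod 2 = 0+0+0+1+1+1+1+0+0+0+0+0+1+1+0+0+0+0+0+0+0+1+0+0+0+0+0+1+0+1+1 mod 2 = 0
  s[3] = (0000000111111110000000011111111)·(1101111011001101110001000111011) mod 2 = 0+0+0+0+0+0+0+0+1+1+0+0+1+1+0+0+0+0+0+0+0+0+0+0+0+1+1+1+0+1+1 mod 2 = 1
  s[4] = (0000000000000001111111111111111)·(1101111011001101110001000111011) mod 2 = 0+0+0+0+0+0+0+0+0+0+0+0+0+0+0+1+1+1+0+0+0+1+0+0+0+1+1+1+0+1+1 mod 2 = 1
Syndrome = 01011
Column i of H is the binary representation of i, so the syndrome is the binary index of the flipped bit.
Read s = 01011 with s[0] as LSB: 0·2^0 + 1·2^1 + 0·2^2 + 1·2^3 + 1·2^4 = 26.
Error is at bit position 26.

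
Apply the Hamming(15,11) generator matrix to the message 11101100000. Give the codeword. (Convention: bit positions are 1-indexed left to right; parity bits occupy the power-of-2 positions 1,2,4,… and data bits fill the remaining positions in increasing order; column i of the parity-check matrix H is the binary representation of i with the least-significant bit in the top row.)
Codeword c = d · G (mod 2), d = 11101100000:
  c[0] = d·G[:,0] = (11101100000)·(11011010101) mod 2 = 1+1+0+0+1+0+0+0+0+0+0 mod 2 = 1
  c[1] = d·G[:,1] = (11101100000)·(10110110011) mod 2 = 1+0+1+0+0+1+0+0+0+0+0 mod 2 = 1
  c[2] = d·G[:,2] = (11101100000)·(10000000000) mod 2 = 1+0+0+0+0+0+0+0+0+0+0 mod 2 = 1
  c[3] = d·G[:,3] = (11101100000)·(01110001111) mod 2 = 0+1+1+0+0+0+0+0+0+0+0 mod 2 = 0
  c[4] = d·G[:,4] = (11101100000)·(01000000000) mod 2 = 0+1+0+0+0+0+0+0+0+0+0 mod 2 = 1
  c[5] = d·G[:,5] = (11101100000)·(00100000000) mod 2 = 0+0+1+0+0+0+0+0+0+0+0 mod 2 = 1
  c[6] = d·G[:,6] = (11101100000)·(00010000000) mod 2 = 0+0+0+0+0+0+0+0+0+0+0 mod 2 = 0
  c[7] = d·G[:,7] = (11101100000)·(00001111111) mod 2 = 0+0+0+0+1+1+0+0+0+0+0 mod 2 = 0
  c[8] = d·G[:,8] = (11101100000)·(00001000000) mod 2 = 0+0+0+0+1+0+0+0+0+0+0 mod 2 = 1
  c[9] = d·G[:,9] = (11101100000)·(00000100000) mod 2 = 0+0+0+0+0+1+0+0+0+0+0 mod 2 = 1
  c[10] = d·G[:,10] = (11101100000)·(00000010000) mod 2 = 0+0+0+0+0+0+0+0+0+0+0 mod 2 = 0
  c[11] = d·G[:,11] = (11101100000)·(00000001000) mod 2 = 0+0+0+0+0+0+0+0+0+0+0 mod 2 = 0
  c[12] = d·G[:,12] = (11101100000)·(00000000100) mod 2 = 0+0+0+0+0+0+0+0+0+0+0 mod 2 = 0
  c[13] = d·G[:,13] = (11101100000)·(00000000010) mod 2 = 0+0+0+0+0+0+0+0+0+0+0 mod 2 = 0
  c[14] = d·G[:,14] = (11101100000)·(00000000001) mod 2 = 0+0+0+0+0+0+0+0+0+0+0 mod 2 = 0
Codeword = 111011001100000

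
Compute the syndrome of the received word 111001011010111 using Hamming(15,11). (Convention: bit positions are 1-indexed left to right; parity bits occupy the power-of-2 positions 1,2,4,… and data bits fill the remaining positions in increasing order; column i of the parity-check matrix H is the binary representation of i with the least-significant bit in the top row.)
Syndrome s = H · r^T (mod 2), r = 111001011010111:
  s[0] = (101010101010101)·(111001011010111) mod 2 = 1+0+1+0+0+0+0+0+1+0+1+0+1+0+1 mod 2 = 0
  s[1] = (011001100110011)·(111001011010111) mod 2 = 0+1+1+0+0+1+0+0+0+0+1+0+0+1+1 mod 2 = 0
  s[2] = (000111100001111)·(111001011010111) mod 2 = 0+0+0+0+0+1+0+0+0+0+0+0+1+1+1 mod 2 = 0
  s[3] = (000000011111111)·(111001011010111) mod 2 = 0+0+0+0+0+0+0+1+1+0+1+0+1+1+1 mod 2 = 0
Syndrome = 0000
s = 0: no error detected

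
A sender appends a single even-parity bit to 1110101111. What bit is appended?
Sum of data bits: 1+1+1+0+1+0+1+1+1+1 = 8.
8 mod 2 = 0, so parity bit = 0.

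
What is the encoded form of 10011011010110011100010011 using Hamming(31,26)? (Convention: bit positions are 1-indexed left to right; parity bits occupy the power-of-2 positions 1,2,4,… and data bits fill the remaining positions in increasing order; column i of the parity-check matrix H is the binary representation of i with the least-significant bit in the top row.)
Codeword c = d · G (mod 2), d = 10011011010110011100010011:
  c[0] = d·G[:,0] = (10011011010110011100010011)·(11011010101101010101010101) mod 2 = 1+0+0+1+1+0+1+0+0+0+0+1+0+0+0+1+0+1+0+0+0+1+0+0+0+1 mod 2 = 1
  c[1] = d·G[:,1] = (10011011010110011100010011)·(10110110011011001100110011) mod 2 = 1+0+0+1+0+0+1+0+0+1+0+0+1+0+0+0+1+1+0+0+0+1+0+0+1+1 mod 2 = 0
  c[2] = d·G[:,2] = (10011011010110011100010011)·(10000000000000000000000000) mod 2 = 1+0+0+0+0+0+0+0+0+0+0+0+0+0+0+0+0+0+0+0+0+0+0+0+0+0 mod 2 = 1
  c[3] = d·G[:,3] = (10011011010110011100010011)·(01110001111000111100001111) mod 2 = 0+0+0+1+0+0+0+1+0+1+0+0+0+0+0+1+1+1+0+0+0+0+0+0+1+1 mod 2 = 0
  c[4] = d·G[:,4] = (10011011010110011100010011)·(01000000000000000000000000) mod 2 = 0+0+0+0+0+0+0+0+0+0+0+0+0+0+0+0+0+0+0+0+0+0+0+0+0+0 mod 2 = 0
  c[5] = d·G[:,5] = (10011011010110011100010011)·(00100000000000000000000000) mod 2 = 0+0+0+0+0+0+0+0+0+0+0+0+0+0+0+0+0+0+0+0+0+0+0+0+0+0 mod 2 = 0
  c[6] = d·G[:,6] = (10011011010110011100010011)·(00010000000000000000000000) mod 2 = 0+0+0+1+0+0+0+0+0+0+0+0+0+0+0+0+0+0+0+0+0+0+0+0+0+0 mod 2 = 1
  c[7] = d·G[:,7] = (10011011010110011100010011)·(00001111111000000011111111) mod 2 = 0+0+0+0+1+0+1+1+0+1+0+0+0+0+0+0+0+0+0+0+0+1+0+0+1+1 mod 2 = 1
  c[8] = d·G[:,8] = (10011011010110011100010011)·(00001000000000000000000000) mod 2 = 0+0+0+0+1+0+0+0+0+0+0+0+0+0+0+0+0+0+0+0+0+0+0+0+0+0 mod 2 = 1
  c[9] = d·G[:,9] = (10011011010110011100010011)·(00000100000000000000000000) mod 2 = 0+0+0+0+0+0+0+0+0+0+0+0+0+0+0+0+0+0+0+0+0+0+0+0+0+0 mod 2 = 0
  c[10] = d·G[:,10] = (10011011010110011100010011)·(00000010000000000000000000) mod 2 = 0+0+0+0+0+0+1+0+0+0+0+0+0+0+0+0+0+0+0+0+0+0+0+0+0+0 mod 2 = 1
  c[11] = d·G[:,11] = (10011011010110011100010011)·(00000001000000000000000000) mod 2 = 0+0+0+0+0+0+0+1+0+0+0+0+0+0+0+0+0+0+0+0+0+0+0+0+0+0 mod 2 = 1
  c[12] = d·G[:,12] = (10011011010110011100010011)·(00000000100000000000000000) mod 2 = 0+0+0+0+0+0+0+0+0+0+0+0+0+0+0+0+0+0+0+0+0+0+0+0+0+0 mod 2 = 0
  c[13] = d·G[:,13] = (10011011010110011100010011)·(00000000010000000000000000) mod 2 = 0+0+0+0+0+0+0+0+0+1+0+0+0+0+0+0+0+0+0+0+0+0+0+0+0+0 mod 2 = 1
  c[14] = d·G[:,14] = (10011011010110011100010011)·(00000000001000000000000000) mod 2 = 0+0+0+0+0+0+0+0+0+0+0+0+0+0+0+0+0+0+0+0+0+0+0+0+0+0 mod 2 = 0
  c[15] = d·G[:,15] = (10011011010110011100010011)·(00000000000111111111111111) mod 2 = 0+0+0+0+0+0+0+0+0+0+0+1+1+0+0+1+1+1+0+0+0+1+0+0+1+1 mod 2 = 0
  c[16] = d·G[:,16] = (10011011010110011100010011)·(00000000000100000000000000) mod 2 = 0+0+0+0+0+0+0+0+0+0+0+1+0+0+0+0+0+0+0+0+0+0+0+0+0+0 mod 2 = 1
  c[17] = d·G[:,17] = (10011011010110011100010011)·(00000000000010000000000000) mod 2 = 0+0+0+0+0+0+0+0+0+0+0+0+1+0+0+0+0+0+0+0+0+0+0+0+0+0 mod 2 = 1
  c[18] = d·G[:,18] = (10011011010110011100010011)·(00000000000001000000000000) mod 2 = 0+0+0+0+0+0+0+0+0+0+0+0+0+0+0+0+0+0+0+0+0+0+0+0+0+0 mod 2 = 0
  c[19] = d·G[:,19] = (10011011010110011100010011)·(00000000000000100000000000) mod 2 = 0+0+0+0+0+0+0+0+0+0+0+0+0+0+0+0+0+0+0+0+0+0+0+0+0+0 mod 2 = 0
  c[20] = d·G[:,20] = (10011011010110011100010011)·(00000000000000010000000000) mod 2 = 0+0+0+0+0+0+0+0+0+0+0+0+0+0+0+1+0+0+0+0+0+0+0+0+0+0 mod 2 = 1
  c[21] = d·G[:,21] = (10011011010110011100010011)·(00000000000000001000000000) mod 2 = 0+0+0+0+0+0+0+0+0+0+0+0+0+0+0+0+1+0+0+0+0+0+0+0+0+0 mod 2 = 1
  c[22] = d·G[:,22] = (10011011010110011100010011)·(00000000000000000100000000) mod 2 = 0+0+0+0+0+0+0+0+0+0+0+0+0+0+0+0+0+1+0+0+0+0+0+0+0+0 mod 2 = 1
  c[23] = d·G[:,23] = (10011011010110011100010011)·(00000000000000000010000000) mod 2 = 0+0+0+0+0+0+0+0+0+0+0+0+0+0+0+0+0+0+0+0+0+0+0+0+0+0 mod 2 = 0
  c[24] = d·G[:,24] = (10011011010110011100010011)·(00000000000000000001000000) mod 2 = 0+0+0+0+0+0+0+0+0+0+0+0+0+0+0+0+0+0+0+0+0+0+0+0+0+0 mod 2 = 0
  c[25] = d·G[:,25] = (10011011010110011100010011)·(00000000000000000000100000) mod 2 = 0+0+0+0+0+0+0+0+0+0+0+0+0+0+0+0+0+0+0+0+0+0+0+0+0+0 mod 2 = 0
  c[26] = d·G[:,26] = (10011011010110011100010011)·(00000000000000000000010000) mod 2 = 0+0+0+0+0+0+0+0+0+0+0+0+0+0+0+0+0+0+0+0+0+1+0+0+0+0 mod 2 = 1
  c[27] = d·G[:,27] = (10011011010110011100010011)·(00000000000000000000001000) mod 2 = 0+0+0+0+0+0+0+0+0+0+0+0+0+0+0+0+0+0+0+0+0+0+0+0+0+0 mod 2 = 0
  c[28] = d·G[:,28] = (10011011010110011100010011)·(00000000000000000000000100) mod 2 = 0+0+0+0+0+0+0+0+0+0+0+0+0+0+0+0+0+0+0+0+0+0+0+0+0+0 mod 2 = 0
  c[29] = d·G[:,29] = (10011011010110011100010011)·(00000000000000000000000010) mod 2 = 0+0+0+0+0+0+0+0+0+0+0+0+0+0+0+0+0+0+0+0+0+0+0+0+1+0 mod 2 = 1
  c[30] = d·G[:,30] = (10011011010110011100010011)·(00000000000000000000000001) mod 2 = 0+0+0+0+0+0+0+0+0+0+0+0+0+0+0+0+0+0+0+0+0+0+0+0+0+1 mod 2 = 1
Codeword = 1010001110110100110011100010011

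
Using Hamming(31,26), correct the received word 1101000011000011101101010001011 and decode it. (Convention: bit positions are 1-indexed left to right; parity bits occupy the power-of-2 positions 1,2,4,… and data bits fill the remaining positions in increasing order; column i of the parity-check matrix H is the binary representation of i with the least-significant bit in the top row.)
Syndrome s = H · r^T (mod 2), r = 1101000011000011101101010001011:
  s[0] = (1010101010101010101010101010101)·(1101000011000011101101010001011) mod 2 = 1+0+0+0+0+0+0+0+1+0+0+0+0+0+1+0+1+0+1+0+0+0+0+0+0+0+0+0+0+0+1 mod 2 = 0
  s[1] = (0110011001100110011001100110011)·(1101000011000011101101010001011) mod 2 = 0+1+0+0+0+0+0+0+0+1+0+0+0+0+1+0+0+0+1+0+0+1+0+0+0+0+0+0+0+1+1 mod 2 = 1
  s[2] = (0001111000011110000111100001111)·(1101000011000011101101010001011) mod 2 = 0+0+0+1+0+0+0+0+0+0+0+0+0+0+1+0+0+0+0+1+0+1+0+0+0+0+0+1+0+1+1 mod 2 = 1
  s[3] = (0000000111111110000000011111111)·(1101000011000011101101010001011) mod 2 = 0+0+0+0+0+0+0+0+1+1+0+0+0+0+1+0+0+0+0+0+0+0+0+1+0+0+0+1+0+1+1 mod 2 = 1
  s[4] = (0000000000000001111111111111111)·(1101000011000011101101010001011) mod 2 = 0+0+0+0+0+0+0+0+0+0+0+0+0+0+0+1+1+0+1+1+0+1+0+1+0+0+0+1+0+1+1 mod 2 = 1
Syndrome = 01111
Column 30 of H equals this syndrome → error at bit 30 (1-indexed).
Flip bit 30: 1101000011000011101101010001011 → 1101000011000011101101010001001
Extract data bits at positions {3,5,6,7,9,10,11,12,13,14,15,17,18,19,20,21,22,23,24,25,26,27,28,29,30,31}: 00001100001101101010001001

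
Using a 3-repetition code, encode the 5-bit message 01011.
Repeat each bit 3× and concatenate:
0→000  1→111  0→000  1→111  1→111
Codeword = 000111000111111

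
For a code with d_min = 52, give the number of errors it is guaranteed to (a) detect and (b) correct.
(a) Detection requires d_min ≥ e+1, so e ≤ d_min − 1 = 51.
(b) Correction requires d_min ≥ 2t+1, so t ≤ ⌊(d_min − 1)/2⌋ = ⌊51/2⌋ = 25.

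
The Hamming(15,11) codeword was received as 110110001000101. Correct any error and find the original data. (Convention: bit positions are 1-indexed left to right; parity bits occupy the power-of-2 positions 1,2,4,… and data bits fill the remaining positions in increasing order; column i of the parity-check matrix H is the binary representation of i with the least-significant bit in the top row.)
Syndrome s = H · r^T (mod 2), r = 110110001000101:
  s[0] = (101010101010101)·(110110001000101) mod 2 = 1+0+0+0+1+0+0+0+1+0+0+0+1+0+1 mod 2 = 1
  s[1] = (011001100110011)·(110110001000101) mod 2 = 0+1+0+0+0+0+0+0+0+0+0+0+0+0+1 mod 2 = 0
  s[2] = (000111100001111)·(110110001000101) mod 2 = 0+0+0+1+1+0+0+0+0+0+0+0+1+0+1 mod 2 = 0
  s[3] = (000000011111111)·(110110001000101) mod 2 = 0+0+0+0+0+0+0+0+1+0+0+0+1+0+1 mod 2 = 1
Syndrome = 1001
Column 9 of H equals this syndrome → error at bit 9 (1-indexed).
Flip bit 9: 110110001000101 → 110110000000101
Extract data bits at positions {3,5,6,7,9,10,11,12,13,14,15}: 01000000101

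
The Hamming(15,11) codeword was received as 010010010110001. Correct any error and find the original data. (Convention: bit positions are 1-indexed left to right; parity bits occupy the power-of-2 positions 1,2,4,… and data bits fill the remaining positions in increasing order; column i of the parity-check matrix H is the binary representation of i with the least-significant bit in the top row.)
Syndrome s = H · r^T (mod 2), r = 010010010110001:
  s[0] = (101010101010101)·(010010010110001) mod 2 = 0+0+0+0+1+0+0+0+0+0+1+0+0+0+1 mod 2 = 1
  s[1] = (011001100110011)·(010010010110001) mod 2 = 0+1+0+0+0+0+0+0+0+1+1+0+0+0+1 mod 2 = 0
  s[2] = (000111100001111)·(010010010110001) mod 2 = 0+0+0+0+1+0+0+0+0+0+0+0+0+0+1 mod 2 = 0
  s[3] = (000000011111111)·(010010010110001) mod 2 = 0+0+0+0+0+0+0+1+0+1+1+0+0+0+1 mod 2 = 0
Syndrome = 1000
Column 1 of H equals this syndrome → error at bit 1 (1-indexed).
Flip bit 1: 010010010110001 → 110010010110001
Extract data bits at positions {3,5,6,7,9,10,11,12,13,14,15}: 01000110001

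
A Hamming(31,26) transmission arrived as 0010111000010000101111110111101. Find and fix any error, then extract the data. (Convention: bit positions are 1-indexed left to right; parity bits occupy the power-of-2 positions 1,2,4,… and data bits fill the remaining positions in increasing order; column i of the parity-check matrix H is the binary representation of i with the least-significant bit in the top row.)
Syndrome s = H · r^T (mod 2), r = 0010111000010000101111110111101:
  s[0] = (1010101010101010101010101010101)·(0010111000010000101111110111101) mod 2 = 0+0+1+0+1+0+1+0+0+0+0+0+0+0+0+0+1+0+1+0+1+0+1+0+0+0+1+0+1+0+1 mod 2 = 0
  s[1] = (0110011001100110011001100110011)·(0010111000010000101111110111101) mod 2 = 0+0+1+0+0+1+1+0+0+0+0+0+0+0+0+0+0+0+1+0+0+1+1+0+0+1+1+0+0+0+1 mod 2 = 1
  s[2] = (0001111000011110000111100001111)·(0010111000010000101111110111101) mod 2 = 0+0+0+0+1+1+1+0+0+0+0+1+0+0+0+0+0+0+0+1+1+1+1+0+0+0+0+1+1+0+1 mod 2 = 1
  s[3] = (0000000111111110000000011111111)·(0010111000010000101111110111101) mod 2 = 0+0+0+0+0+0+0+0+0+0+0+1+0+0+0+0+0+0+0+0+0+0+0+1+0+1+1+1+1+0+1 mod 2 = 1
  s[4] = (0000000000000001111111111111111)·(0010111000010000101111110111101) mod 2 = 0+0+0+0+0+0+0+0+0+0+0+0+0+0+0+0+1+0+1+1+1+1+1+1+0+1+1+1+1+0+1 mod 2 = 0
Syndrome = 01110
Column 14 of H equals this syndrome → error at bit 14 (1-indexed).
Flip bit 14: 0010111000010000101111110111101 → 0010111000010100101111110111101
Extract data bits at positions {3,5,6,7,9,10,11,12,13,14,15,17,18,19,20,21,22,23,24,25,26,27,28,29,30,31}: 11110001010101111110111101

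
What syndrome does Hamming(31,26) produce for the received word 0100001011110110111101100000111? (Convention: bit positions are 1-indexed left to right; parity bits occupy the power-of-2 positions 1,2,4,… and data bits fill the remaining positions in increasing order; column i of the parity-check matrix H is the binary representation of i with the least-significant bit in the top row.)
Syndrome s = H · r^T (mod 2), r = 0100001011110110111101100000111:
  s[0] = (1010101010101010101010101010101)·(0100001011110110111101100000111) mod 2 = 0+0+0+0+0+0+1+0+1+0+1+0+0+0+1+0+1+0+1+0+0+0+1+0+0+0+0+0+1+0+1 mod 2 = 1
  s[1] = (0110011001100110011001100110011)·(0100001011110110111101100000111) mod 2 = 0+1+0+0+0+0+1+0+0+1+1+0+0+1+1+0+0+1+1+0+0+1+1+0+0+0+0+0+0+1+1 mod 2 = 0
  s[2] = (0001111000011110000111100001111)·(0100001011110110111101100000111) mod 2 = 0+0+0+0+0+0+1+0+0+0+0+1+0+1+1+0+0+0+0+1+0+1+1+0+0+0+0+0+1+1+1 mod 2 = 0
  s[3] = (0000000111111110000000011111111)·(0100001011110110111101100000111) mod 2 = 0+0+0+0+0+0+0+0+1+1+1+1+0+1+1+0+0+0+0+0+0+0+0+0+0+0+0+0+1+1+1 mod 2 = 1
  s[4] = (0000000000000001111111111111111)·(0100001011110110111101100000111) mod 2 = 0+0+0+0+0+0+0+0+0+0+0+0+0+0+0+0+1+1+1+1+0+1+1+0+0+0+0+0+1+1+1 mod 2 = 1
Syndrome = 10011
Non-zero syndrome: error at position 25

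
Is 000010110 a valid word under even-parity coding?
Sum of all bits: 0+0+0+0+1+0+1+1+0 = 3; 3 mod 2 = 1. Result is 1 → parity error detected.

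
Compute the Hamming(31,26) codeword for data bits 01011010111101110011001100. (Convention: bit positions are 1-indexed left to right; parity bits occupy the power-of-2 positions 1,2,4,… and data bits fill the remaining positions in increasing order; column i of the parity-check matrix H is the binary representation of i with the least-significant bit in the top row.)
Codeword c = d · G (mod 2), d = 01011010111101110011001100:
  c[0] = d·G[:,0] = (01011010111101110011001100)·(11011010101101010101010101) mod 2 = 0+1+0+1+1+0+1+0+1+0+1+1+0+1+0+1+0+0+0+1+0+0+0+1+0+0 mod 2 = 1
  c[1] = d·G[:,1] = (01011010111101110011001100)·(10110110011011001100110011) mod 2 = 0+0+0+1+0+0+1+0+0+1+1+0+0+1+0+0+0+0+0+0+0+0+0+0+0+0 mod 2 = 1
  c[2] = d·G[:,2] = (01011010111101110011001100)·(10000000000000000000000000) mod 2 = 0+0+0+0+0+0+0+0+0+0+0+0+0+0+0+0+0+0+0+0+0+0+0+0+0+0 mod 2 = 0
  c[3] = d·G[:,3] = (01011010111101110011001100)·(01110001111000111100001111) mod 2 = 0+1+0+1+0+0+0+0+1+1+1+0+0+0+1+1+0+0+0+0+0+0+1+1+0+0 mod 2 = 1
  c[4] = d·G[:,4] = (01011010111101110011001100)·(01000000000000000000000000) mod 2 = 0+1+0+0+0+0+0+0+0+0+0+0+0+0+0+0+0+0+0+0+0+0+0+0+0+0 mod 2 = 1
  c[5] = d·G[:,5] = (01011010111101110011001100)·(00100000000000000000000000) mod 2 = 0+0+0+0+0+0+0+0+0+0+0+0+0+0+0+0+0+0+0+0+0+0+0+0+0+0 mod 2 = 0
  c[6] = d·G[:,6] = (01011010111101110011001100)·(00010000000000000000000000) mod 2 = 0+0+0+1+0+0+0+0+0+0+0+0+0+0+0+0+0+0+0+0+0+0+0+0+0+0 mod 2 = 1
  c[7] = d·G[:,7] = (01011010111101110011001100)·(00001111111000000011111111) mod 2 = 0+0+0+0+1+0+1+0+1+1+1+0+0+0+0+0+0+0+1+1+0+0+1+1+0+0 mod 2 = 1
  c[8] = d·G[:,8] = (01011010111101110011001100)·(00001000000000000000000000) mod 2 = 0+0+0+0+1+0+0+0+0+0+0+0+0+0+0+0+0+0+0+0+0+0+0+0+0+0 mod 2 = 1
  c[9] = d·G[:,9] = (01011010111101110011001100)·(00000100000000000000000000) mod 2 = 0+0+0+0+0+0+0+0+0+0+0+0+0+0+0+0+0+0+0+0+0+0+0+0+0+0 mod 2 = 0
  c[10] = d·G[:,10] = (01011010111101110011001100)·(00000010000000000000000000) mod 2 = 0+0+0+0+0+0+1+0+0+0+0+0+0+0+0+0+0+0+0+0+0+0+0+0+0+0 mod 2 = 1
  c[11] = d·G[:,11] = (01011010111101110011001100)·(00000001000000000000000000) mod 2 = 0+0+0+0+0+0+0+0+0+0+0+0+0+0+0+0+0+0+0+0+0+0+0+0+0+0 mod 2 = 0
  c[12] = d·G[:,12] = (01011010111101110011001100)·(00000000100000000000000000) mod 2 = 0+0+0+0+0+0+0+0+1+0+0+0+0+0+0+0+0+0+0+0+0+0+0+0+0+0 mod 2 = 1
  c[13] = d·G[:,13] = (01011010111101110011001100)·(00000000010000000000000000) mod 2 = 0+0+0+0+0+0+0+0+0+1+0+0+0+0+0+0+0+0+0+0+0+0+0+0+0+0 mod 2 = 1
  c[14] = d·G[:,14] = (01011010111101110011001100)·(00000000001000000000000000) mod 2 = 0+0+0+0+0+0+0+0+0+0+1+0+0+0+0+0+0+0+0+0+0+0+0+0+0+0 mod 2 = 1
  c[15] = d·G[:,15] = (01011010111101110011001100)·(00000000000111111111111111) mod 2 = 0+0+0+0+0+0+0+0+0+0+0+1+0+1+1+1+0+0+1+1+0+0+1+1+0+0 mod 2 = 0
  c[16] = d·G[:,16] = (01011010111101110011001100)·(00000000000100000000000000) mod 2 = 0+0+0+0+0+0+0+0+0+0+0+1+0+0+0+0+0+0+0+0+0+0+0+0+0+0 mod 2 = 1
  c[17] = d·G[:,17] = (01011010111101110011001100)·(00000000000010000000000000) mod 2 = 0+0+0+0+0+0+0+0+0+0+0+0+0+0+0+0+0+0+0+0+0+0+0+0+0+0 mod 2 = 0
  c[18] = d·G[:,18] = (01011010111101110011001100)·(00000000000001000000000000) mod 2 = 0+0+0+0+0+0+0+0+0+0+0+0+0+1+0+0+0+0+0+0+0+0+0+0+0+0 mod 2 = 1
  c[19] = d·G[:,19] = (01011010111101110011001100)·(00000000000000100000000000) mod 2 = 0+0+0+0+0+0+0+0+0+0+0+0+0+0+1+0+0+0+0+0+0+0+0+0+0+0 mod 2 = 1
  c[20] = d·G[:,20] = (01011010111101110011001100)·(00000000000000010000000000) mod 2 = 0+0+0+0+0+0+0+0+0+0+0+0+0+0+0+1+0+0+0+0+0+0+0+0+0+0 mod 2 = 1
  c[21] = d·G[:,21] = (01011010111101110011001100)·(00000000000000001000000000) mod 2 = 0+0+0+0+0+0+0+0+0+0+0+0+0+0+0+0+0+0+0+0+0+0+0+0+0+0 mod 2 = 0
  c[22] = d·G[:,22] = (01011010111101110011001100)·(00000000000000000100000000) mod 2 = 0+0+0+0+0+0+0+0+0+0+0+0+0+0+0+0+0+0+0+0+0+0+0+0+0+0 mod 2 = 0
  c[23] = d·G[:,23] = (01011010111101110011001100)·(00000000000000000010000000) mod 2 = 0+0+0+0+0+0+0+0+0+0+0+0+0+0+0+0+0+0+1+0+0+0+0+0+0+0 mod 2 = 1
  c[24] = d·G[:,24] = (01011010111101110011001100)·(00000000000000000001000000) mod 2 = 0+0+0+0+0+0+0+0+0+0+0+0+0+0+0+0+0+0+0+1+0+0+0+0+0+0 mod 2 = 1
  c[25] = d·G[:,25] = (01011010111101110011001100)·(00000000000000000000100000) mod 2 = 0+0+0+0+0+0+0+0+0+0+0+0+0+0+0+0+0+0+0+0+0+0+0+0+0+0 mod 2 = 0
  c[26] = d·G[:,26] = (01011010111101110011001100)·(00000000000000000000010000) mod 2 = 0+0+0+0+0+0+0+0+0+0+0+0+0+0+0+0+0+0+0+0+0+0+0+0+0+0 mod 2 = 0
  c[27] = d·G[:,27] = (01011010111101110011001100)·(00000000000000000000001000) mod 2 = 0+0+0+0+0+0+0+0+0+0+0+0+0+0+0+0+0+0+0+0+0+0+1+0+0+0 mod 2 = 1
  c[28] = d·G[:,28] = (01011010111101110011001100)·(00000000000000000000000100) mod 2 = 0+0+0+0+0+0+0+0+0+0+0+0+0+0+0+0+0+0+0+0+0+0+0+1+0+0 mod 2 = 1
  c[29] = d·G[:,29] = (01011010111101110011001100)·(00000000000000000000000010) mod 2 = 0+0+0+0+0+0+0+0+0+0+0+0+0+0+0+0+0+0+0+0+0+0+0+0+0+0 mod 2 = 0
  c[30] = d·G[:,30] = (01011010111101110011001100)·(00000000000000000000000001) mod 2 = 0+0+0+0+0+0+0+0+0+0+0+0+0+0+0+0+0+0+0+0+0+0+0+0+0+0 mod 2 = 0
Codeword = 1101101110101110101110011001100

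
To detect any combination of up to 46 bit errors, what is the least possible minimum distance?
Detecting e errors requires d_min ≥ e + 1 = 46 + 1 = 47.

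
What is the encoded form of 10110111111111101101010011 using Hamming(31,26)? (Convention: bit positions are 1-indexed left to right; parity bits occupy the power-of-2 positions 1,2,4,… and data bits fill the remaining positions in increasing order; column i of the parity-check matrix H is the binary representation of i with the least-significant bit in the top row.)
Codeword c = d · G (mod 2), d = 10110111111111101101010011:
  c[0] = d·G[:,0] = (10110111111111101101010011)·(11011010101101010101010101) mod 2 = 1+0+0+1+0+0+1+0+1+0+1+1+0+1+0+0+0+1+0+1+0+1+0+0+0+1 mod 2 = 1
  c[1] = d·G[:,1] = (10110111111111101101010011)·(10110110011011001100110011) mod 2 = 1+0+1+1+0+1+1+0+0+1+1+0+1+1+0+0+1+1+0+0+0+1+0+0+1+1 mod 2 = 0
  c[2] = d·G[:,2] = (10110111111111101101010011)·(10000000000000000000000000) mod 2 = 1+0+0+0+0+0+0+0+0+0+0+0+0+0+0+0+0+0+0+0+0+0+0+0+0+0 mod 2 = 1
  c[3] = d·G[:,3] = (10110111111111101101010011)·(01110001111000111100001111) mod 2 = 0+0+1+1+0+0+0+1+1+1+1+0+0+0+1+0+1+1+0+0+0+0+0+0+1+1 mod 2 = 1
  c[4] = d·G[:,4] = (10110111111111101101010011)·(01000000000000000000000000) mod 2 = 0+0+0+0+0+0+0+0+0+0+0+0+0+0+0+0+0+0+0+0+0+0+0+0+0+0 mod 2 = 0
  c[5] = d·G[:,5] = (10110111111111101101010011)·(00100000000000000000000000) mod 2 = 0+0+1+0+0+0+0+0+0+0+0+0+0+0+0+0+0+0+0+0+0+0+0+0+0+0 mod 2 = 1
  c[6] = d·G[:,6] = (10110111111111101101010011)·(00010000000000000000000000) mod 2 = 0+0+0+1+0+0+0+0+0+0+0+0+0+0+0+0+0+0+0+0+0+0+0+0+0+0 mod 2 = 1
  c[7] = d·G[:,7] = (10110111111111101101010011)·(00001111111000000011111111) mod 2 = 0+0+0+0+0+1+1+1+1+1+1+0+0+0+0+0+0+0+0+1+0+1+0+0+1+1 mod 2 = 0
  c[8] = d·G[:,8] = (10110111111111101101010011)·(00001000000000000000000000) mod 2 = 0+0+0+0+0+0+0+0+0+0+0+0+0+0+0+0+0+0+0+0+0+0+0+0+0+0 mod 2 = 0
  c[9] = d·G[:,9] = (10110111111111101101010011)·(00000100000000000000000000) mod 2 = 0+0+0+0+0+1+0+0+0+0+0+0+0+0+0+0+0+0+0+0+0+0+0+0+0+0 mod 2 = 1
  c[10] = d·G[:,10] = (10110111111111101101010011)·(00000010000000000000000000) mod 2 = 0+0+0+0+0+0+1+0+0+0+0+0+0+0+0+0+0+0+0+0+0+0+0+0+0+0 mod 2 = 1
  c[11] = d·G[:,11] = (10110111111111101101010011)·(00000001000000000000000000) mod 2 = 0+0+0+0+0+0+0+1+0+0+0+0+0+0+0+0+0+0+0+0+0+0+0+0+0+0 mod 2 = 1
  c[12] = d·G[:,12] = (10110111111111101101010011)·(00000000100000000000000000) mod 2 = 0+0+0+0+0+0+0+0+1+0+0+0+0+0+0+0+0+0+0+0+0+0+0+0+0+0 mod 2 = 1
  c[13] = d·G[:,13] = (10110111111111101101010011)·(00000000010000000000000000) mod 2 = 0+0+0+0+0+0+0+0+0+1+0+0+0+0+0+0+0+0+0+0+0+0+0+0+0+0 mod 2 = 1
  c[14] = d·G[:,14] = (10110111111111101101010011)·(00000000001000000000000000) mod 2 = 0+0+0+0+0+0+0+0+0+0+1+0+0+0+0+0+0+0+0+0+0+0+0+0+0+0 mod 2 = 1
  c[15] = d·G[:,15] = (10110111111111101101010011)·(00000000000111111111111111) mod 2 = 0+0+0+0+0+0+0+0+0+0+0+1+1+1+1+0+1+1+0+1+0+1+0+0+1+1 mod 2 = 0
  c[16] = d·G[:,16] = (10110111111111101101010011)·(00000000000100000000000000) mod 2 = 0+0+0+0+0+0+0+0+0+0+0+1+0+0+0+0+0+0+0+0+0+0+0+0+0+0 mod 2 = 1
  c[17] = d·G[:,17] = (10110111111111101101010011)·(00000000000010000000000000) mod 2 = 0+0+0+0+0+0+0+0+0+0+0+0+1+0+0+0+0+0+0+0+0+0+0+0+0+0 mod 2 = 1
  c[18] = d·G[:,18] = (10110111111111101101010011)·(00000000000001000000000000) mod 2 = 0+0+0+0+0+0+0+0+0+0+0+0+0+1+0+0+0+0+0+0+0+0+0+0+0+0 mod 2 = 1
  c[19] = d·G[:,19] = (10110111111111101101010011)·(00000000000000100000000000) mod 2 = 0+0+0+0+0+0+0+0+0+0+0+0+0+0+1+0+0+0+0+0+0+0+0+0+0+0 mod 2 = 1
  c[20] = d·G[:,20] = (10110111111111101101010011)·(00000000000000010000000000) mod 2 = 0+0+0+0+0+0+0+0+0+0+0+0+0+0+0+0+0+0+0+0+0+0+0+0+0+0 mod 2 = 0
  c[21] = d·G[:,21] = (10110111111111101101010011)·(00000000000000001000000000) mod 2 = 0+0+0+0+0+0+0+0+0+0+0+0+0+0+0+0+1+0+0+0+0+0+0+0+0+0 mod 2 = 1
  c[22] = d·G[:,22] = (10110111111111101101010011)·(00000000000000000100000000) mod 2 = 0+0+0+0+0+0+0+0+0+0+0+0+0+0+0+0+0+1+0+0+0+0+0+0+0+0 mod 2 = 1
  c[23] = d·G[:,23] = (10110111111111101101010011)·(00000000000000000010000000) mod 2 = 0+0+0+0+0+0+0+0+0+0+0+0+0+0+0+0+0+0+0+0+0+0+0+0+0+0 mod 2 = 0
  c[24] = d·G[:,24] = (10110111111111101101010011)·(00000000000000000001000000) mod 2 = 0+0+0+0+0+0+0+0+0+0+0+0+0+0+0+0+0+0+0+1+0+0+0+0+0+0 mod 2 = 1
  c[25] = d·G[:,25] = (10110111111111101101010011)·(00000000000000000000100000) mod 2 = 0+0+0+0+0+0+0+0+0+0+0+0+0+0+0+0+0+0+0+0+0+0+0+0+0+0 mod 2 = 0
  c[26] = d·G[:,26] = (10110111111111101101010011)·(00000000000000000000010000) mod 2 = 0+0+0+0+0+0+0+0+0+0+0+0+0+0+0+0+0+0+0+0+0+1+0+0+0+0 mod 2 = 1
  c[27] = d·G[:,27] = (10110111111111101101010011)·(00000000000000000000001000) mod 2 = 0+0+0+0+0+0+0+0+0+0+0+0+0+0+0+0+0+0+0+0+0+0+0+0+0+0 mod 2 = 0
  c[28] = d·G[:,28] = (10110111111111101101010011)·(00000000000000000000000100) mod 2 = 0+0+0+0+0+0+0+0+0+0+0+0+0+0+0+0+0+0+0+0+0+0+0+0+0+0 mod 2 = 0
  c[29] = d·G[:,29] = (10110111111111101101010011)·(00000000000000000000000010) mod 2 = 0+0+0+0+0+0+0+0+0+0+0+0+0+0+0+0+0+0+0+0+0+0+0+0+1+0 mod 2 = 1
  c[30] = d·G[:,30] = (10110111111111101101010011)·(00000000000000000000000001) mod 2 = 0+0+0+0+0+0+0+0+0+0+0+0+0+0+0+0+0+0+0+0+0+0+0+0+0+1 mod 2 = 1
Codeword = 1011011001111110111101101010011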